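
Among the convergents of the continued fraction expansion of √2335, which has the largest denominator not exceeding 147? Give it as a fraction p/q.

4204/87

√2335 = [48; 3, 9, 3, 96, …] (period length 4).
Convergents:
  p_0/q_0 = 48/1
  p_1/q_1 = 145/3
  p_2/q_2 = 1353/28
  p_3/q_3 = 4204/87
  p_4/q_4 = 404937/8380
q_3 = 87 ≤ 147 < 8380 = q_4, so the answer is 4204/87.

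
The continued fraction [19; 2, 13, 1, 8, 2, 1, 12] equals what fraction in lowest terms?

199093/10219

Fold from the inside: start with 12/1.
  1 + 1/12 = 13/12
  2 + 12/13 = 38/13
  8 + 13/38 = 317/38
  1 + 38/317 = 355/317
  13 + 317/355 = 4932/355
  2 + 355/4932 = 10219/4932
  19 + 4932/10219 = 199093/10219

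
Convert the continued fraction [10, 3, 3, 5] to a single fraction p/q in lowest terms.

546/53

Using pₖ = aₖpₖ₋₁ + pₖ₋₂ and qₖ = aₖqₖ₋₁ + qₖ₋₂:
  k=0: a=10, p=10, q=1
  k=1: a=3, p=31, q=3
  k=2: a=3, p=103, q=10
  k=3: a=5, p=546, q=53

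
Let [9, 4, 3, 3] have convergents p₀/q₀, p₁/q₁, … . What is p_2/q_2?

Using pₖ = aₖpₖ₋₁ + pₖ₋₂, qₖ = aₖqₖ₋₁ + qₖ₋₂ (with p₋₁=1, p₋₂=0, q₋₁=0, q₋₂=1):
  k=0: a=9, p=9, q=1
  k=1: a=4, p=37, q=4
  k=2: a=3, p=120, q=13

120/13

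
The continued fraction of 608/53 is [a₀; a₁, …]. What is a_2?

8

608 = 11·53 + 25   →  a_0 = 11
53 = 2·25 + 3   →  a_1 = 2
25 = 8·3 + 1   →  a_2 = 8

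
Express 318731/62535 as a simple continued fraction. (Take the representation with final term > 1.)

318731 = 5*62535 + 6056
62535 = 10*6056 + 1975
6056 = 3*1975 + 131
1975 = 15*131 + 10
131 = 13*10 + 1
10 = 10*1 + 0  (stop)
So 318731/62535 = [5; 10, 3, 15, 13, 10].

[5; 10, 3, 15, 13, 10]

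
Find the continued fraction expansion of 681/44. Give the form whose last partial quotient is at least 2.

[15; 2, 10, 2]

681 = 15·44 + 21
44 = 2·21 + 2
21 = 10·2 + 1
2 = 2·1 + 0  (stop)
So 681/44 = [15; 2, 10, 2].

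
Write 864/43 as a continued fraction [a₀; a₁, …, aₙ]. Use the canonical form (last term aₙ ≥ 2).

864 = 20*43 + 4
43 = 10*4 + 3
4 = 1*3 + 1
3 = 3*1 + 0  (stop)
So 864/43 = [20; 10, 1, 3].

[20; 10, 1, 3]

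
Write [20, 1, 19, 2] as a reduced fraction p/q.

Fold from the inside: start with 2/1.
  19 + 1/2 = 39/2
  1 + 2/39 = 41/39
  20 + 39/41 = 859/41

859/41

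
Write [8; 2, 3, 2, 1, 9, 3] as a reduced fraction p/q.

5837/692

Using pₖ = aₖpₖ₋₁ + pₖ₋₂ and qₖ = aₖqₖ₋₁ + qₖ₋₂:
  k=0: a=8, p=8, q=1
  k=1: a=2, p=17, q=2
  k=2: a=3, p=59, q=7
  k=3: a=2, p=135, q=16
  k=4: a=1, p=194, q=23
  k=5: a=9, p=1881, q=223
  k=6: a=3, p=5837, q=692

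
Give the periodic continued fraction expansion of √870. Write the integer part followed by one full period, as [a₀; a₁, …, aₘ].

a₀ = ⌊√870⌋ = 29.

[29; 2, 58]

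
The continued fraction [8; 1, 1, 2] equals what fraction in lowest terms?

Fold from the inside: start with 2/1.
  1 + 1/2 = 3/2
  1 + 2/3 = 5/3
  8 + 3/5 = 43/5

43/5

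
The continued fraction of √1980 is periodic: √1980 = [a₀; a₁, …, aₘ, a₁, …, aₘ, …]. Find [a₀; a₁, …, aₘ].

[44; 2, 88]

a₀ = ⌊√1980⌋ = 44.
With m₀=0, d₀=1 and mₖ₊₁ = dₖaₖ − mₖ, dₖ₊₁ = (n − mₖ₊₁²)/dₖ, aₖ₊₁ = ⌊(a₀+mₖ₊₁)/dₖ₊₁⌋:
  k=1: m=44, d=44, a=2
  k=2: m=44, d=1, a=88
d=1 and a=2a₀=88 at k=2, so the next step gives (m, d) = (44, 44) again — its k=1 value — and the period has length 2.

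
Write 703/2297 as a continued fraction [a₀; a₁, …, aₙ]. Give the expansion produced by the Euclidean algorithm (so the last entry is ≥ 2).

703 = 0*2297 + 703
2297 = 3*703 + 188
703 = 3*188 + 139
188 = 1*139 + 49
139 = 2*49 + 41
49 = 1*41 + 8
41 = 5*8 + 1
8 = 8*1 + 0  (stop)
So 703/2297 = [0; 3, 3, 1, 2, 1, 5, 8].

[0; 3, 3, 1, 2, 1, 5, 8]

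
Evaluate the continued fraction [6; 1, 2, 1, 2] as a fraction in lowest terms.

74/11

Using pₖ = aₖpₖ₋₁ + pₖ₋₂ and qₖ = aₖqₖ₋₁ + qₖ₋₂:
  k=0: a=6, p=6, q=1
  k=1: a=1, p=7, q=1
  k=2: a=2, p=20, q=3
  k=3: a=1, p=27, q=4
  k=4: a=2, p=74, q=11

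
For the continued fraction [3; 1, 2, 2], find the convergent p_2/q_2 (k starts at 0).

11/3

Using pₖ = aₖpₖ₋₁ + pₖ₋₂, qₖ = aₖqₖ₋₁ + qₖ₋₂ (with p₋₁=1, p₋₂=0, q₋₁=0, q₋₂=1):
  k=0: a=3, p=3, q=1
  k=1: a=1, p=4, q=1
  k=2: a=2, p=11, q=3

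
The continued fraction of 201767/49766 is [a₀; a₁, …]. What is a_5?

201767 = 4·49766 + 2703   →  a_0 = 4
49766 = 18·2703 + 1112   →  a_1 = 18
2703 = 2·1112 + 479   →  a_2 = 2
1112 = 2·479 + 154   →  a_3 = 2
479 = 3·154 + 17   →  a_4 = 3
154 = 9·17 + 1   →  a_5 = 9

9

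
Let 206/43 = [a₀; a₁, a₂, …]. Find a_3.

1

206 = 4·43 + 34   →  a_0 = 4
43 = 1·34 + 9   →  a_1 = 1
34 = 3·9 + 7   →  a_2 = 3
9 = 1·7 + 2   →  a_3 = 1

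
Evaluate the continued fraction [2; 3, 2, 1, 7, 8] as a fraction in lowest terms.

1439/626

Using pₖ = aₖpₖ₋₁ + pₖ₋₂ and qₖ = aₖqₖ₋₁ + qₖ₋₂:
  k=0: a=2, p=2, q=1
  k=1: a=3, p=7, q=3
  k=2: a=2, p=16, q=7
  k=3: a=1, p=23, q=10
  k=4: a=7, p=177, q=77
  k=5: a=8, p=1439, q=626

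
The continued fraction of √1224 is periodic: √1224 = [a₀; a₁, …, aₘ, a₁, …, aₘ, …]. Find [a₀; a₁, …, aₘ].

[34; 1, 68]

a₀ = ⌊√1224⌋ = 34.
With m₀=0, d₀=1 and mₖ₊₁ = dₖaₖ − mₖ, dₖ₊₁ = (n − mₖ₊₁²)/dₖ, aₖ₊₁ = ⌊(a₀+mₖ₊₁)/dₖ₊₁⌋:
  k=1: m=34, d=68, a=1
  k=2: m=34, d=1, a=68
d=1 and a=2a₀=68 at k=2, so the next step gives (m, d) = (34, 68) again — its k=1 value — and the period has length 2.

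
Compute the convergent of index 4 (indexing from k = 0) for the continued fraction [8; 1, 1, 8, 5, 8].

Using pₖ = aₖpₖ₋₁ + pₖ₋₂, qₖ = aₖqₖ₋₁ + qₖ₋₂ (with p₋₁=1, p₋₂=0, q₋₁=0, q₋₂=1):
  k=0: a=8, p=8, q=1
  k=1: a=1, p=9, q=1
  k=2: a=1, p=17, q=2
  k=3: a=8, p=145, q=17
  k=4: a=5, p=742, q=87

742/87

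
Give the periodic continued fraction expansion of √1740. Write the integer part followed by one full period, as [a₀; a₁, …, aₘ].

[41; 1, 2, 2, 20, 2, 2, 1, 82]

a₀ = ⌊√1740⌋ = 41.
With m₀=0, d₀=1 and mₖ₊₁ = dₖaₖ − mₖ, dₖ₊₁ = (n − mₖ₊₁²)/dₖ, aₖ₊₁ = ⌊(a₀+mₖ₊₁)/dₖ₊₁⌋:
  k=1: m=41, d=59, a=1
  k=2: m=18, d=24, a=2
  k=3: m=30, d=35, a=2
  k=4: m=40, d=4, a=20
  k=5: m=40, d=35, a=2
  k=6: m=30, d=24, a=2
  k=7: m=18, d=59, a=1
  k=8: m=41, d=1, a=82
d=1 and a=2a₀=82 at k=8, so the next step gives (m, d) = (41, 59) again — its k=1 value — and the period has length 8.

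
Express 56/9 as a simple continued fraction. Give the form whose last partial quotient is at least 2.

[6; 4, 2]

56 = 6×9 + 2
9 = 4×2 + 1
2 = 2×1 + 0  (stop)
So 56/9 = [6; 4, 2].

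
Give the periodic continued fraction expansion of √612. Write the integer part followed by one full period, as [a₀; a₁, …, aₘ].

[24; 1, 2, 1, 4, 1, 2, 1, 48]

a₀ = ⌊√612⌋ = 24.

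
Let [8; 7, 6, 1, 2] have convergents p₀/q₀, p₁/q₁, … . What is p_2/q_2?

Using pₖ = aₖpₖ₋₁ + pₖ₋₂, qₖ = aₖqₖ₋₁ + qₖ₋₂ (with p₋₁=1, p₋₂=0, q₋₁=0, q₋₂=1):
  k=0: a=8, p=8, q=1
  k=1: a=7, p=57, q=7
  k=2: a=6, p=350, q=43

350/43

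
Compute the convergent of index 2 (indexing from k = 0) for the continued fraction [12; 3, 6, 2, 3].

Using pₖ = aₖpₖ₋₁ + pₖ₋₂, qₖ = aₖqₖ₋₁ + qₖ₋₂ (with p₋₁=1, p₋₂=0, q₋₁=0, q₋₂=1):
  k=0: a=12, p=12, q=1
  k=1: a=3, p=37, q=3
  k=2: a=6, p=234, q=19

234/19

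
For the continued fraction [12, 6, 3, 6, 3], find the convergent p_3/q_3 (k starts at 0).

1459/120

Using pₖ = aₖpₖ₋₁ + pₖ₋₂, qₖ = aₖqₖ₋₁ + qₖ₋₂ (with p₋₁=1, p₋₂=0, q₋₁=0, q₋₂=1):
  k=0: a=12, p=12, q=1
  k=1: a=6, p=73, q=6
  k=2: a=3, p=231, q=19
  k=3: a=6, p=1459, q=120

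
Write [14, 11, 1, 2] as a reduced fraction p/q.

Using pₖ = aₖpₖ₋₁ + pₖ₋₂ and qₖ = aₖqₖ₋₁ + qₖ₋₂:
  k=0: a=14, p=14, q=1
  k=1: a=11, p=155, q=11
  k=2: a=1, p=169, q=12
  k=3: a=2, p=493, q=35

493/35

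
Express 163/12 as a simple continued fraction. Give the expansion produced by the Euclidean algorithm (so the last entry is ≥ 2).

[13; 1, 1, 2, 2]

163 = 13·12 + 7
12 = 1·7 + 5
7 = 1·5 + 2
5 = 2·2 + 1
2 = 2·1 + 0  (stop)
So 163/12 = [13; 1, 1, 2, 2].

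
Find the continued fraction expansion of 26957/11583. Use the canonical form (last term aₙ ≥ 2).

[2; 3, 18, 19, 11]

26957 = 2·11583 + 3791
11583 = 3·3791 + 210
3791 = 18·210 + 11
210 = 19·11 + 1
11 = 11·1 + 0  (stop)
So 26957/11583 = [2; 3, 18, 19, 11].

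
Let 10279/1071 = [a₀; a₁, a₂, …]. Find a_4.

10279 = 9·1071 + 640   →  a_0 = 9
1071 = 1·640 + 431   →  a_1 = 1
640 = 1·431 + 209   →  a_2 = 1
431 = 2·209 + 13   →  a_3 = 2
209 = 16·13 + 1   →  a_4 = 16

16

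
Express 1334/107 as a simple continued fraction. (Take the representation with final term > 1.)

[12; 2, 7, 7]

1334 = 12×107 + 50
107 = 2×50 + 7
50 = 7×7 + 1
7 = 7×1 + 0  (stop)
So 1334/107 = [12; 2, 7, 7].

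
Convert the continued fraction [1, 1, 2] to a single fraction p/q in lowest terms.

5/3

Fold from the inside: start with 2/1.
  1 + 1/2 = 3/2
  1 + 2/3 = 5/3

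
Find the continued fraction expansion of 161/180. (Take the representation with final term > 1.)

161 = 0×180 + 161
180 = 1×161 + 19
161 = 8×19 + 9
19 = 2×9 + 1
9 = 9×1 + 0  (stop)
So 161/180 = [0; 1, 8, 2, 9].

[0; 1, 8, 2, 9]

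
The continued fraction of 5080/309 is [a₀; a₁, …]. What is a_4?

2

5080 = 16·309 + 136   →  a_0 = 16
309 = 2·136 + 37   →  a_1 = 2
136 = 3·37 + 25   →  a_2 = 3
37 = 1·25 + 12   →  a_3 = 1
25 = 2·12 + 1   →  a_4 = 2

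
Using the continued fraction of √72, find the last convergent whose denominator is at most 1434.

√72 = [8; 2, 16, …] (period length 2).
Convergents:
  p_0/q_0 = 8/1
  p_1/q_1 = 17/2
  p_2/q_2 = 280/33
  p_3/q_3 = 577/68
  p_4/q_4 = 9512/1121
  p_5/q_5 = 19601/2310
q_4 = 1121 ≤ 1434 < 2310 = q_5, so the answer is 9512/1121.

9512/1121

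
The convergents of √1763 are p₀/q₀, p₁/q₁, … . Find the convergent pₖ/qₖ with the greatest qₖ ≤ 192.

3527/84

√1763 = [41; 1, 82, …] (period length 2).
Convergents:
  p_0/q_0 = 41/1
  p_1/q_1 = 42/1
  p_2/q_2 = 3485/83
  p_3/q_3 = 3527/84
  p_4/q_4 = 292699/6971
q_3 = 84 ≤ 192 < 6971 = q_4, so the answer is 3527/84.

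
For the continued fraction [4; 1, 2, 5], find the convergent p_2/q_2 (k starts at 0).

Using pₖ = aₖpₖ₋₁ + pₖ₋₂, qₖ = aₖqₖ₋₁ + qₖ₋₂ (with p₋₁=1, p₋₂=0, q₋₁=0, q₋₂=1):
  k=0: a=4, p=4, q=1
  k=1: a=1, p=5, q=1
  k=2: a=2, p=14, q=3

14/3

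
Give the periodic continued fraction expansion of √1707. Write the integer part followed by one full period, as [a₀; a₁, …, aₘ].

a₀ = ⌊√1707⌋ = 41.
With m₀=0, d₀=1 and mₖ₊₁ = dₖaₖ − mₖ, dₖ₊₁ = (n − mₖ₊₁²)/dₖ, aₖ₊₁ = ⌊(a₀+mₖ₊₁)/dₖ₊₁⌋:
  k=1: m=41, d=26, a=3
  k=2: m=37, d=13, a=6
  k=3: m=41, d=2, a=41
  k=4: m=41, d=13, a=6
  k=5: m=37, d=26, a=3
  k=6: m=41, d=1, a=82
d=1 and a=2a₀=82 at k=6, so the next step gives (m, d) = (41, 26) again — its k=1 value — and the period has length 6.

[41; 3, 6, 41, 6, 3, 82]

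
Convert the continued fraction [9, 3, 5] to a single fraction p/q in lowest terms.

Using pₖ = aₖpₖ₋₁ + pₖ₋₂ and qₖ = aₖqₖ₋₁ + qₖ₋₂:
  k=0: a=9, p=9, q=1
  k=1: a=3, p=28, q=3
  k=2: a=5, p=149, q=16

149/16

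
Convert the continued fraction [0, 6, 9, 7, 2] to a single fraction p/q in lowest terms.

137/837

Using pₖ = aₖpₖ₋₁ + pₖ₋₂ and qₖ = aₖqₖ₋₁ + qₖ₋₂:
  k=0: a=0, p=0, q=1
  k=1: a=6, p=1, q=6
  k=2: a=9, p=9, q=55
  k=3: a=7, p=64, q=391
  k=4: a=2, p=137, q=837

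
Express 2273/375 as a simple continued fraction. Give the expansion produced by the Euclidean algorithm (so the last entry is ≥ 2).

2273 = 6×375 + 23
375 = 16×23 + 7
23 = 3×7 + 2
7 = 3×2 + 1
2 = 2×1 + 0  (stop)
So 2273/375 = [6; 16, 3, 3, 2].

[6; 16, 3, 3, 2]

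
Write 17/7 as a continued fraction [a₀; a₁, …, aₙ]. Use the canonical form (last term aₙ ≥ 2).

17 = 2×7 + 3
7 = 2×3 + 1
3 = 3×1 + 0  (stop)
So 17/7 = [2; 2, 3].

[2; 2, 3]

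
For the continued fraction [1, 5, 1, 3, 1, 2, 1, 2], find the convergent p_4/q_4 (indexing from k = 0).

Using pₖ = aₖpₖ₋₁ + pₖ₋₂, qₖ = aₖqₖ₋₁ + qₖ₋₂ (with p₋₁=1, p₋₂=0, q₋₁=0, q₋₂=1):
  k=0: a=1, p=1, q=1
  k=1: a=5, p=6, q=5
  k=2: a=1, p=7, q=6
  k=3: a=3, p=27, q=23
  k=4: a=1, p=34, q=29

34/29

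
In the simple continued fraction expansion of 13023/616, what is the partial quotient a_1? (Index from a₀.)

13023 = 21·616 + 87   →  a_0 = 21
616 = 7·87 + 7   →  a_1 = 7

7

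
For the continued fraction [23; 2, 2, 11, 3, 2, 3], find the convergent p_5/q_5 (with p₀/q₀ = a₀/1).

Using pₖ = aₖpₖ₋₁ + pₖ₋₂, qₖ = aₖqₖ₋₁ + qₖ₋₂ (with p₋₁=1, p₋₂=0, q₋₁=0, q₋₂=1):
  k=0: a=23, p=23, q=1
  k=1: a=2, p=47, q=2
  k=2: a=2, p=117, q=5
  k=3: a=11, p=1334, q=57
  k=4: a=3, p=4119, q=176
  k=5: a=2, p=9572, q=409

9572/409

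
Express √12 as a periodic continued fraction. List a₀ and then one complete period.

a₀ = ⌊√12⌋ = 3.
With m₀=0, d₀=1 and mₖ₊₁ = dₖaₖ − mₖ, dₖ₊₁ = (n − mₖ₊₁²)/dₖ, aₖ₊₁ = ⌊(a₀+mₖ₊₁)/dₖ₊₁⌋:
  k=1: m=3, d=3, a=2
  k=2: m=3, d=1, a=6
d=1 and a=2a₀=6 at k=2, so the next step gives (m, d) = (3, 3) again — its k=1 value — and the period has length 2.

[3; 2, 6]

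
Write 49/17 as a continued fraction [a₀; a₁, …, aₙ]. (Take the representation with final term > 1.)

49 = 2×17 + 15
17 = 1×15 + 2
15 = 7×2 + 1
2 = 2×1 + 0  (stop)
So 49/17 = [2; 1, 7, 2].

[2; 1, 7, 2]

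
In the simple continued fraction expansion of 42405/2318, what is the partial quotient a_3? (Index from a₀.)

2

42405 = 18·2318 + 681   →  a_0 = 18
2318 = 3·681 + 275   →  a_1 = 3
681 = 2·275 + 131   →  a_2 = 2
275 = 2·131 + 13   →  a_3 = 2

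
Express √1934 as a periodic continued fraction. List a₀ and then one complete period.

[43; 1, 42, 1, 86]

a₀ = ⌊√1934⌋ = 43.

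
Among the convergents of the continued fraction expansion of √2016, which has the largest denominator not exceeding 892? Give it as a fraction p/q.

√2016 = [44; 1, 8, 1, 88, …] (period length 4).
Convergents:
  p_0/q_0 = 44/1
  p_1/q_1 = 45/1
  p_2/q_2 = 404/9
  p_3/q_3 = 449/10
  p_4/q_4 = 39916/889
  p_5/q_5 = 40365/899
q_4 = 889 ≤ 892 < 899 = q_5, so the answer is 39916/889.

39916/889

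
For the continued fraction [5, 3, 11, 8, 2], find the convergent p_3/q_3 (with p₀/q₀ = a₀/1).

1464/275

Using pₖ = aₖpₖ₋₁ + pₖ₋₂, qₖ = aₖqₖ₋₁ + qₖ₋₂ (with p₋₁=1, p₋₂=0, q₋₁=0, q₋₂=1):
  k=0: a=5, p=5, q=1
  k=1: a=3, p=16, q=3
  k=2: a=11, p=181, q=34
  k=3: a=8, p=1464, q=275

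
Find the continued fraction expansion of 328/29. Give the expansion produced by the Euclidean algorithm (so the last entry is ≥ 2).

328 = 11×29 + 9
29 = 3×9 + 2
9 = 4×2 + 1
2 = 2×1 + 0  (stop)
So 328/29 = [11; 3, 4, 2].

[11; 3, 4, 2]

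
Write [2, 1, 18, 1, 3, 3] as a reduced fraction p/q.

758/257

Using pₖ = aₖpₖ₋₁ + pₖ₋₂ and qₖ = aₖqₖ₋₁ + qₖ₋₂:
  k=0: a=2, p=2, q=1
  k=1: a=1, p=3, q=1
  k=2: a=18, p=56, q=19
  k=3: a=1, p=59, q=20
  k=4: a=3, p=233, q=79
  k=5: a=3, p=758, q=257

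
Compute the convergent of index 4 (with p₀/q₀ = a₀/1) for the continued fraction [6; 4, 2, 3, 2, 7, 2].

Using pₖ = aₖpₖ₋₁ + pₖ₋₂, qₖ = aₖqₖ₋₁ + qₖ₋₂ (with p₋₁=1, p₋₂=0, q₋₁=0, q₋₂=1):
  k=0: a=6, p=6, q=1
  k=1: a=4, p=25, q=4
  k=2: a=2, p=56, q=9
  k=3: a=3, p=193, q=31
  k=4: a=2, p=442, q=71

442/71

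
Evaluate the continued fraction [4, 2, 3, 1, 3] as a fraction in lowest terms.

Using pₖ = aₖpₖ₋₁ + pₖ₋₂ and qₖ = aₖqₖ₋₁ + qₖ₋₂:
  k=0: a=4, p=4, q=1
  k=1: a=2, p=9, q=2
  k=2: a=3, p=31, q=7
  k=3: a=1, p=40, q=9
  k=4: a=3, p=151, q=34

151/34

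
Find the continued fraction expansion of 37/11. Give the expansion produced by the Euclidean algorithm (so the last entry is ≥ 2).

[3; 2, 1, 3]

37 = 3*11 + 4
11 = 2*4 + 3
4 = 1*3 + 1
3 = 3*1 + 0  (stop)
So 37/11 = [3; 2, 1, 3].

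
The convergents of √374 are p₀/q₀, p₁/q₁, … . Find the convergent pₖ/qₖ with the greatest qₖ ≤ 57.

√374 = [19; 2, 1, 18, 1, 2, 38, …] (period length 6).
Convergents:
  p_0/q_0 = 19/1
  p_1/q_1 = 39/2
  p_2/q_2 = 58/3
  p_3/q_3 = 1083/56
  p_4/q_4 = 1141/59
q_3 = 56 ≤ 57 < 59 = q_4, so the answer is 1083/56.

1083/56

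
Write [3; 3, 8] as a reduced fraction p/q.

83/25

Fold from the inside: start with 8/1.
  3 + 1/8 = 25/8
  3 + 8/25 = 83/25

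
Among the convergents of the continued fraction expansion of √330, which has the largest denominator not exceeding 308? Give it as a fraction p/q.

3942/217

√330 = [18; 6, 36, …] (period length 2).
Convergents:
  p_0/q_0 = 18/1
  p_1/q_1 = 109/6
  p_2/q_2 = 3942/217
  p_3/q_3 = 23761/1308
q_2 = 217 ≤ 308 < 1308 = q_3, so the answer is 3942/217.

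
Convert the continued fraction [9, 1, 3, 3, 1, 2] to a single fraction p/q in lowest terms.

459/47

Fold from the inside: start with 2/1.
  1 + 1/2 = 3/2
  3 + 2/3 = 11/3
  3 + 3/11 = 36/11
  1 + 11/36 = 47/36
  9 + 36/47 = 459/47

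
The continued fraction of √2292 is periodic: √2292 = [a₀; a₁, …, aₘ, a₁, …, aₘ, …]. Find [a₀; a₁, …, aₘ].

a₀ = ⌊√2292⌋ = 47.
With m₀=0, d₀=1 and mₖ₊₁ = dₖaₖ − mₖ, dₖ₊₁ = (n − mₖ₊₁²)/dₖ, aₖ₊₁ = ⌊(a₀+mₖ₊₁)/dₖ₊₁⌋:
  k=1: m=47, d=83, a=1
  k=2: m=36, d=12, a=6
  k=3: m=36, d=83, a=1
  k=4: m=47, d=1, a=94
d=1 and a=2a₀=94 at k=4, so the next step gives (m, d) = (47, 83) again — its k=1 value — and the period has length 4.

[47; 1, 6, 1, 94]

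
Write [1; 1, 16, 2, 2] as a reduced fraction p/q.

Fold from the inside: start with 2/1.
  2 + 1/2 = 5/2
  16 + 2/5 = 82/5
  1 + 5/82 = 87/82
  1 + 82/87 = 169/87

169/87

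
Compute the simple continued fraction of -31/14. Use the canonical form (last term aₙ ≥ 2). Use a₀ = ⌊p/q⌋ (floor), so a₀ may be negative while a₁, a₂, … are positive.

[-3; 1, 3, 1, 2]

-31 = -3×14 + 11
14 = 1×11 + 3
11 = 3×3 + 2
3 = 1×2 + 1
2 = 2×1 + 0  (stop)
So -31/14 = [-3; 1, 3, 1, 2].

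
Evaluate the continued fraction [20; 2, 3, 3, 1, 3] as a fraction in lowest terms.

2309/113

Using pₖ = aₖpₖ₋₁ + pₖ₋₂ and qₖ = aₖqₖ₋₁ + qₖ₋₂:
  k=0: a=20, p=20, q=1
  k=1: a=2, p=41, q=2
  k=2: a=3, p=143, q=7
  k=3: a=3, p=470, q=23
  k=4: a=1, p=613, q=30
  k=5: a=3, p=2309, q=113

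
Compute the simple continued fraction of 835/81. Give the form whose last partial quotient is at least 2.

[10; 3, 4, 6]

835 = 10×81 + 25
81 = 3×25 + 6
25 = 4×6 + 1
6 = 6×1 + 0  (stop)
So 835/81 = [10; 3, 4, 6].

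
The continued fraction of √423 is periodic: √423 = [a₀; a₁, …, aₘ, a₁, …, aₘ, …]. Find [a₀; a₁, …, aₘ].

a₀ = ⌊√423⌋ = 20.

[20; 1, 1, 3, 4, 3, 1, 1, 40]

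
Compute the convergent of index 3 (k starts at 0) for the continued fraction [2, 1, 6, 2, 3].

43/15

Using pₖ = aₖpₖ₋₁ + pₖ₋₂, qₖ = aₖqₖ₋₁ + qₖ₋₂ (with p₋₁=1, p₋₂=0, q₋₁=0, q₋₂=1):
  k=0: a=2, p=2, q=1
  k=1: a=1, p=3, q=1
  k=2: a=6, p=20, q=7
  k=3: a=2, p=43, q=15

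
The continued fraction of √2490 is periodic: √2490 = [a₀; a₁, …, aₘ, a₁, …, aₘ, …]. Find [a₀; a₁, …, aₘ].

[49; 1, 8, 1, 98]

a₀ = ⌊√2490⌋ = 49.
With m₀=0, d₀=1 and mₖ₊₁ = dₖaₖ − mₖ, dₖ₊₁ = (n − mₖ₊₁²)/dₖ, aₖ₊₁ = ⌊(a₀+mₖ₊₁)/dₖ₊₁⌋:
  k=1: m=49, d=89, a=1
  k=2: m=40, d=10, a=8
  k=3: m=40, d=89, a=1
  k=4: m=49, d=1, a=98
d=1 and a=2a₀=98 at k=4, so the next step gives (m, d) = (49, 89) again — its k=1 value — and the period has length 4.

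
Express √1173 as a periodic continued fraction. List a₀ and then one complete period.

a₀ = ⌊√1173⌋ = 34.

[34; 4, 68]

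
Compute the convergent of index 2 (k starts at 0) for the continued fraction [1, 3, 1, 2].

5/4

Using pₖ = aₖpₖ₋₁ + pₖ₋₂, qₖ = aₖqₖ₋₁ + qₖ₋₂ (with p₋₁=1, p₋₂=0, q₋₁=0, q₋₂=1):
  k=0: a=1, p=1, q=1
  k=1: a=3, p=4, q=3
  k=2: a=1, p=5, q=4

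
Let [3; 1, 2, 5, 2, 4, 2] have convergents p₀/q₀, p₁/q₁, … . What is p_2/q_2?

11/3

Using pₖ = aₖpₖ₋₁ + pₖ₋₂, qₖ = aₖqₖ₋₁ + qₖ₋₂ (with p₋₁=1, p₋₂=0, q₋₁=0, q₋₂=1):
  k=0: a=3, p=3, q=1
  k=1: a=1, p=4, q=1
  k=2: a=2, p=11, q=3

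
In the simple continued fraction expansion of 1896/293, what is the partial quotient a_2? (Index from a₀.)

1896 = 6·293 + 138   →  a_0 = 6
293 = 2·138 + 17   →  a_1 = 2
138 = 8·17 + 2   →  a_2 = 8

8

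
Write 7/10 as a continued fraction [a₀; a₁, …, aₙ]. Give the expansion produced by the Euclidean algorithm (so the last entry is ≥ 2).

[0; 1, 2, 3]

7 = 0·10 + 7
10 = 1·7 + 3
7 = 2·3 + 1
3 = 3·1 + 0  (stop)
So 7/10 = [0; 1, 2, 3].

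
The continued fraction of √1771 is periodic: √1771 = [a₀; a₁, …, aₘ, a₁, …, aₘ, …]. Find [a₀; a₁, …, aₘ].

[42; 12, 84]

a₀ = ⌊√1771⌋ = 42.
With m₀=0, d₀=1 and mₖ₊₁ = dₖaₖ − mₖ, dₖ₊₁ = (n − mₖ₊₁²)/dₖ, aₖ₊₁ = ⌊(a₀+mₖ₊₁)/dₖ₊₁⌋:
  k=1: m=42, d=7, a=12
  k=2: m=42, d=1, a=84
d=1 and a=2a₀=84 at k=2, so the next step gives (m, d) = (42, 7) again — its k=1 value — and the period has length 2.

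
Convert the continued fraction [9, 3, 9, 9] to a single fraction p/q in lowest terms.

2377/255

Fold from the inside: start with 9/1.
  9 + 1/9 = 82/9
  3 + 9/82 = 255/82
  9 + 82/255 = 2377/255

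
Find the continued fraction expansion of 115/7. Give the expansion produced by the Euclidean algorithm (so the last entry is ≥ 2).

115 = 16·7 + 3
7 = 2·3 + 1
3 = 3·1 + 0  (stop)
So 115/7 = [16; 2, 3].

[16; 2, 3]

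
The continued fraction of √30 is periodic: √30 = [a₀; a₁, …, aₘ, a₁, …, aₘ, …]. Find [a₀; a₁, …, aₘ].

a₀ = ⌊√30⌋ = 5.
With m₀=0, d₀=1 and mₖ₊₁ = dₖaₖ − mₖ, dₖ₊₁ = (n − mₖ₊₁²)/dₖ, aₖ₊₁ = ⌊(a₀+mₖ₊₁)/dₖ₊₁⌋:
  k=1: m=5, d=5, a=2
  k=2: m=5, d=1, a=10
d=1 and a=2a₀=10 at k=2, so the next step gives (m, d) = (5, 5) again — its k=1 value — and the period has length 2.

[5; 2, 10]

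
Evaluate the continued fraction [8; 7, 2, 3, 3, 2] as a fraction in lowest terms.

3205/394

Fold from the inside: start with 2/1.
  3 + 1/2 = 7/2
  3 + 2/7 = 23/7
  2 + 7/23 = 53/23
  7 + 23/53 = 394/53
  8 + 53/394 = 3205/394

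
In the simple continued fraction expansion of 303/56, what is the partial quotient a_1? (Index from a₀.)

2

303 = 5·56 + 23   →  a_0 = 5
56 = 2·23 + 10   →  a_1 = 2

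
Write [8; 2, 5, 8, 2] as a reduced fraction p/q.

Fold from the inside: start with 2/1.
  8 + 1/2 = 17/2
  5 + 2/17 = 87/17
  2 + 17/87 = 191/87
  8 + 87/191 = 1615/191

1615/191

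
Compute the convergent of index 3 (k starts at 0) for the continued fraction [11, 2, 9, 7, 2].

1549/135

Using pₖ = aₖpₖ₋₁ + pₖ₋₂, qₖ = aₖqₖ₋₁ + qₖ₋₂ (with p₋₁=1, p₋₂=0, q₋₁=0, q₋₂=1):
  k=0: a=11, p=11, q=1
  k=1: a=2, p=23, q=2
  k=2: a=9, p=218, q=19
  k=3: a=7, p=1549, q=135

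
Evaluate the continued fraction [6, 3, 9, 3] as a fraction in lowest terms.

550/87

Fold from the inside: start with 3/1.
  9 + 1/3 = 28/3
  3 + 3/28 = 87/28
  6 + 28/87 = 550/87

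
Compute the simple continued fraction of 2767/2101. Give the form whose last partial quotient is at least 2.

[1; 3, 6, 2, 6, 1, 6]

2767 = 1·2101 + 666
2101 = 3·666 + 103
666 = 6·103 + 48
103 = 2·48 + 7
48 = 6·7 + 6
7 = 1·6 + 1
6 = 6·1 + 0  (stop)
So 2767/2101 = [1; 3, 6, 2, 6, 1, 6].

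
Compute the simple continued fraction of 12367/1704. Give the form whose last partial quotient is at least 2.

[7; 3, 1, 7, 2, 3, 1, 5]

12367 = 7*1704 + 439
1704 = 3*439 + 387
439 = 1*387 + 52
387 = 7*52 + 23
52 = 2*23 + 6
23 = 3*6 + 5
6 = 1*5 + 1
5 = 5*1 + 0  (stop)
So 12367/1704 = [7; 3, 1, 7, 2, 3, 1, 5].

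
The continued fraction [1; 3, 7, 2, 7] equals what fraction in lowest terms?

463/351

Using pₖ = aₖpₖ₋₁ + pₖ₋₂ and qₖ = aₖqₖ₋₁ + qₖ₋₂:
  k=0: a=1, p=1, q=1
  k=1: a=3, p=4, q=3
  k=2: a=7, p=29, q=22
  k=3: a=2, p=62, q=47
  k=4: a=7, p=463, q=351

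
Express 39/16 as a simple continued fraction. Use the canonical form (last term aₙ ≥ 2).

39 = 2*16 + 7
16 = 2*7 + 2
7 = 3*2 + 1
2 = 2*1 + 0  (stop)
So 39/16 = [2; 2, 3, 2].

[2; 2, 3, 2]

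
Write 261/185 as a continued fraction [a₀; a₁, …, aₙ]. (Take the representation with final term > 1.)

261 = 1·185 + 76
185 = 2·76 + 33
76 = 2·33 + 10
33 = 3·10 + 3
10 = 3·3 + 1
3 = 3·1 + 0  (stop)
So 261/185 = [1; 2, 2, 3, 3, 3].

[1; 2, 2, 3, 3, 3]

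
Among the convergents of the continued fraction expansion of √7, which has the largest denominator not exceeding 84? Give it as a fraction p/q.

√7 = [2; 1, 1, 1, 4, …] (period length 4).
Convergents:
  p_0/q_0 = 2/1
  p_1/q_1 = 3/1
  p_2/q_2 = 5/2
  p_3/q_3 = 8/3
  p_4/q_4 = 37/14
  p_5/q_5 = 45/17
  p_6/q_6 = 82/31
  p_7/q_7 = 127/48
  p_8/q_8 = 590/223
q_7 = 48 ≤ 84 < 223 = q_8, so the answer is 127/48.

127/48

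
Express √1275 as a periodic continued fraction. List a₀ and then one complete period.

[35; 1, 2, 2, 2, 2, 2, 1, 70]

a₀ = ⌊√1275⌋ = 35.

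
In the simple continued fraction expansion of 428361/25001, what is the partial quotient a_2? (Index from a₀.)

428361 = 17·25001 + 3344   →  a_0 = 17
25001 = 7·3344 + 1593   →  a_1 = 7
3344 = 2·1593 + 158   →  a_2 = 2

2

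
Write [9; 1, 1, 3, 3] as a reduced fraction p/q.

220/23

Fold from the inside: start with 3/1.
  3 + 1/3 = 10/3
  1 + 3/10 = 13/10
  1 + 10/13 = 23/13
  9 + 13/23 = 220/23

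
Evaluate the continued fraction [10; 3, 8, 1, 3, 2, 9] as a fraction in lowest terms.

Fold from the inside: start with 9/1.
  2 + 1/9 = 19/9
  3 + 9/19 = 66/19
  1 + 19/66 = 85/66
  8 + 66/85 = 746/85
  3 + 85/746 = 2323/746
  10 + 746/2323 = 23976/2323

23976/2323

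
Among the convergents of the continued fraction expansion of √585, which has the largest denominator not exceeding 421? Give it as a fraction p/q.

6216/257

√585 = [24; 5, 2, 1, 4, 1, 2, 5, 48, …] (period length 8).
Convergents:
  p_0/q_0 = 24/1
  p_1/q_1 = 121/5
  p_2/q_2 = 266/11
  p_3/q_3 = 387/16
  p_4/q_4 = 1814/75
  p_5/q_5 = 2201/91
  p_6/q_6 = 6216/257
  p_7/q_7 = 33281/1376
q_6 = 257 ≤ 421 < 1376 = q_7, so the answer is 6216/257.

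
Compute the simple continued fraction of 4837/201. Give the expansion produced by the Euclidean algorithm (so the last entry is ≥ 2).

4837 = 24·201 + 13
201 = 15·13 + 6
13 = 2·6 + 1
6 = 6·1 + 0  (stop)
So 4837/201 = [24; 15, 2, 6].

[24; 15, 2, 6]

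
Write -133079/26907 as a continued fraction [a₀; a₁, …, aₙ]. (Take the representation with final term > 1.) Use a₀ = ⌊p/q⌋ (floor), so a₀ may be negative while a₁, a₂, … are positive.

[-5; 18, 2, 12, 19, 3]

-133079 = -5×26907 + 1456
26907 = 18×1456 + 699
1456 = 2×699 + 58
699 = 12×58 + 3
58 = 19×3 + 1
3 = 3×1 + 0  (stop)
So -133079/26907 = [-5; 18, 2, 12, 19, 3].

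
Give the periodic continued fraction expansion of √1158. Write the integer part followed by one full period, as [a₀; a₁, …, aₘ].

a₀ = ⌊√1158⌋ = 34.

[34; 34, 68]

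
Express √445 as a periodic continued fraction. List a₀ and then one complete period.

a₀ = ⌊√445⌋ = 21.
With m₀=0, d₀=1 and mₖ₊₁ = dₖaₖ − mₖ, dₖ₊₁ = (n − mₖ₊₁²)/dₖ, aₖ₊₁ = ⌊(a₀+mₖ₊₁)/dₖ₊₁⌋:
  k=1: m=21, d=4, a=10
  k=2: m=19, d=21, a=1
  k=3: m=2, d=21, a=1
  k=4: m=19, d=4, a=10
  k=5: m=21, d=1, a=42
d=1 and a=2a₀=42 at k=5, so the next step gives (m, d) = (21, 4) again — its k=1 value — and the period has length 5.

[21; 10, 1, 1, 10, 42]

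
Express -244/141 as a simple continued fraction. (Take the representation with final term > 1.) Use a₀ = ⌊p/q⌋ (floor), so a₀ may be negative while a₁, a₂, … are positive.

-244 = -2*141 + 38
141 = 3*38 + 27
38 = 1*27 + 11
27 = 2*11 + 5
11 = 2*5 + 1
5 = 5*1 + 0  (stop)
So -244/141 = [-2; 3, 1, 2, 2, 5].

[-2; 3, 1, 2, 2, 5]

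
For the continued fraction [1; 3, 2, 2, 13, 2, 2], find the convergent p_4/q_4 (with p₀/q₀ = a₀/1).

Using pₖ = aₖpₖ₋₁ + pₖ₋₂, qₖ = aₖqₖ₋₁ + qₖ₋₂ (with p₋₁=1, p₋₂=0, q₋₁=0, q₋₂=1):
  k=0: a=1, p=1, q=1
  k=1: a=3, p=4, q=3
  k=2: a=2, p=9, q=7
  k=3: a=2, p=22, q=17
  k=4: a=13, p=295, q=228

295/228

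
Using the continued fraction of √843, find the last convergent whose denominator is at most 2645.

48865/1683

√843 = [29; 29, 58, …] (period length 2).
Convergents:
  p_0/q_0 = 29/1
  p_1/q_1 = 842/29
  p_2/q_2 = 48865/1683
  p_3/q_3 = 1417927/48836
q_2 = 1683 ≤ 2645 < 48836 = q_3, so the answer is 48865/1683.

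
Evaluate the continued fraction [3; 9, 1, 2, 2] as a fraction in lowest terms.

211/68

Fold from the inside: start with 2/1.
  2 + 1/2 = 5/2
  1 + 2/5 = 7/5
  9 + 5/7 = 68/7
  3 + 7/68 = 211/68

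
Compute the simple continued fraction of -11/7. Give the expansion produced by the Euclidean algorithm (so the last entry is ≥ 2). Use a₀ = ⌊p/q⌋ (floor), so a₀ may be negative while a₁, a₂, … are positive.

-11 = -2×7 + 3
7 = 2×3 + 1
3 = 3×1 + 0  (stop)
So -11/7 = [-2; 2, 3].

[-2; 2, 3]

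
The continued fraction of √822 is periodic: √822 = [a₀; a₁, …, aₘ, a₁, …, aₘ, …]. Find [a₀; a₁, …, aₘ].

a₀ = ⌊√822⌋ = 28.

[28; 1, 2, 28, 2, 1, 56]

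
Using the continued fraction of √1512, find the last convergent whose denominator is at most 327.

8749/225

√1512 = [38; 1, 7, 1, 1, 1, 7, 1, 76, …] (period length 8).
Convergents:
  p_0/q_0 = 38/1
  p_1/q_1 = 39/1
  p_2/q_2 = 311/8
  p_3/q_3 = 350/9
  p_4/q_4 = 661/17
  p_5/q_5 = 1011/26
  p_6/q_6 = 7738/199
  p_7/q_7 = 8749/225
  p_8/q_8 = 672662/17299
q_7 = 225 ≤ 327 < 17299 = q_8, so the answer is 8749/225.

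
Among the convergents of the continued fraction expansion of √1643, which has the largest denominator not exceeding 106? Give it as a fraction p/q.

4175/103

√1643 = [40; 1, 1, 6, 1, 6, 1, 1, 80, …] (period length 8).
Convergents:
  p_0/q_0 = 40/1
  p_1/q_1 = 41/1
  p_2/q_2 = 81/2
  p_3/q_3 = 527/13
  p_4/q_4 = 608/15
  p_5/q_5 = 4175/103
  p_6/q_6 = 4783/118
q_5 = 103 ≤ 106 < 118 = q_6, so the answer is 4175/103.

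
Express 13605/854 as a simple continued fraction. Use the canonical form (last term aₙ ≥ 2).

[15; 1, 13, 2, 9, 3]

13605 = 15×854 + 795
854 = 1×795 + 59
795 = 13×59 + 28
59 = 2×28 + 3
28 = 9×3 + 1
3 = 3×1 + 0  (stop)
So 13605/854 = [15; 1, 13, 2, 9, 3].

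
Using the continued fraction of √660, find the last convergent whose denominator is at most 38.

√660 = [25; 1, 2, 4, 2, 1, 50, …] (period length 6).
Convergents:
  p_0/q_0 = 25/1
  p_1/q_1 = 26/1
  p_2/q_2 = 77/3
  p_3/q_3 = 334/13
  p_4/q_4 = 745/29
  p_5/q_5 = 1079/42
q_4 = 29 ≤ 38 < 42 = q_5, so the answer is 745/29.

745/29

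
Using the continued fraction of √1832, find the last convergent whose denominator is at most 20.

√1832 = [42; 1, 4, 21, 4, 1, 84, …] (period length 6).
Convergents:
  p_0/q_0 = 42/1
  p_1/q_1 = 43/1
  p_2/q_2 = 214/5
  p_3/q_3 = 4537/106
q_2 = 5 ≤ 20 < 106 = q_3, so the answer is 214/5.

214/5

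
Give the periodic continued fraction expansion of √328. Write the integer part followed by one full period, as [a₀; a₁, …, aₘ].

a₀ = ⌊√328⌋ = 18.
With m₀=0, d₀=1 and mₖ₊₁ = dₖaₖ − mₖ, dₖ₊₁ = (n − mₖ₊₁²)/dₖ, aₖ₊₁ = ⌊(a₀+mₖ₊₁)/dₖ₊₁⌋:
  k=1: m=18, d=4, a=9
  k=2: m=18, d=1, a=36
d=1 and a=2a₀=36 at k=2, so the next step gives (m, d) = (18, 4) again — its k=1 value — and the period has length 2.

[18; 9, 36]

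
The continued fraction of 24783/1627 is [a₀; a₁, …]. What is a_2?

3

24783 = 15·1627 + 378   →  a_0 = 15
1627 = 4·378 + 115   →  a_1 = 4
378 = 3·115 + 33   →  a_2 = 3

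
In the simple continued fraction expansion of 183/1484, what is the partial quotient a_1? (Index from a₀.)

183 = 0·1484 + 183   →  a_0 = 0
1484 = 8·183 + 20   →  a_1 = 8

8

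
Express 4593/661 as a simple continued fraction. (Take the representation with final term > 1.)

4593 = 6·661 + 627
661 = 1·627 + 34
627 = 18·34 + 15
34 = 2·15 + 4
15 = 3·4 + 3
4 = 1·3 + 1
3 = 3·1 + 0  (stop)
So 4593/661 = [6; 1, 18, 2, 3, 1, 3].

[6; 1, 18, 2, 3, 1, 3]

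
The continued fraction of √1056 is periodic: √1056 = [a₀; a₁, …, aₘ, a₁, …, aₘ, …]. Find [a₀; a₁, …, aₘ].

[32; 2, 64]

a₀ = ⌊√1056⌋ = 32.
With m₀=0, d₀=1 and mₖ₊₁ = dₖaₖ − mₖ, dₖ₊₁ = (n − mₖ₊₁²)/dₖ, aₖ₊₁ = ⌊(a₀+mₖ₊₁)/dₖ₊₁⌋:
  k=1: m=32, d=32, a=2
  k=2: m=32, d=1, a=64
d=1 and a=2a₀=64 at k=2, so the next step gives (m, d) = (32, 32) again — its k=1 value — and the period has length 2.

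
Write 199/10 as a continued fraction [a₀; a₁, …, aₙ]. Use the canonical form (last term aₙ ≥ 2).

199 = 19×10 + 9
10 = 1×9 + 1
9 = 9×1 + 0  (stop)
So 199/10 = [19; 1, 9].

[19; 1, 9]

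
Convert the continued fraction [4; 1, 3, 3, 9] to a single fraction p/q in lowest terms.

577/121

Fold from the inside: start with 9/1.
  3 + 1/9 = 28/9
  3 + 9/28 = 93/28
  1 + 28/93 = 121/93
  4 + 93/121 = 577/121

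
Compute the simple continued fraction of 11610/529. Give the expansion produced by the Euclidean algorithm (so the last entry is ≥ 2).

11610 = 21*529 + 501
529 = 1*501 + 28
501 = 17*28 + 25
28 = 1*25 + 3
25 = 8*3 + 1
3 = 3*1 + 0  (stop)
So 11610/529 = [21; 1, 17, 1, 8, 3].

[21; 1, 17, 1, 8, 3]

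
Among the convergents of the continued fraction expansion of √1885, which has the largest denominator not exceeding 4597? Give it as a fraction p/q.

90567/2086

√1885 = [43; 2, 2, 2, 86, …] (period length 4).
Convergents:
  p_0/q_0 = 43/1
  p_1/q_1 = 87/2
  p_2/q_2 = 217/5
  p_3/q_3 = 521/12
  p_4/q_4 = 45023/1037
  p_5/q_5 = 90567/2086
  p_6/q_6 = 226157/5209
q_5 = 2086 ≤ 4597 < 5209 = q_6, so the answer is 90567/2086.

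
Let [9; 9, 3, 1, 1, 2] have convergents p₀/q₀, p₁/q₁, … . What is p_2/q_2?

255/28

Using pₖ = aₖpₖ₋₁ + pₖ₋₂, qₖ = aₖqₖ₋₁ + qₖ₋₂ (with p₋₁=1, p₋₂=0, q₋₁=0, q₋₂=1):
  k=0: a=9, p=9, q=1
  k=1: a=9, p=82, q=9
  k=2: a=3, p=255, q=28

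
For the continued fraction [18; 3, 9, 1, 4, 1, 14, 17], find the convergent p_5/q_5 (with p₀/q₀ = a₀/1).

Using pₖ = aₖpₖ₋₁ + pₖ₋₂, qₖ = aₖqₖ₋₁ + qₖ₋₂ (with p₋₁=1, p₋₂=0, q₋₁=0, q₋₂=1):
  k=0: a=18, p=18, q=1
  k=1: a=3, p=55, q=3
  k=2: a=9, p=513, q=28
  k=3: a=1, p=568, q=31
  k=4: a=4, p=2785, q=152
  k=5: a=1, p=3353, q=183

3353/183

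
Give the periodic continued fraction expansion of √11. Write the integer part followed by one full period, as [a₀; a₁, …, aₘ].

a₀ = ⌊√11⌋ = 3.

[3; 3, 6]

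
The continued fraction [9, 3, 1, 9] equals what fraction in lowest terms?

Using pₖ = aₖpₖ₋₁ + pₖ₋₂ and qₖ = aₖqₖ₋₁ + qₖ₋₂:
  k=0: a=9, p=9, q=1
  k=1: a=3, p=28, q=3
  k=2: a=1, p=37, q=4
  k=3: a=9, p=361, q=39

361/39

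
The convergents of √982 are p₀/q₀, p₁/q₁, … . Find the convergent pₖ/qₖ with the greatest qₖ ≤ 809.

8837/282

√982 = [31; 2, 1, 30, 1, 2, 62, …] (period length 6).
Convergents:
  p_0/q_0 = 31/1
  p_1/q_1 = 63/2
  p_2/q_2 = 94/3
  p_3/q_3 = 2883/92
  p_4/q_4 = 2977/95
  p_5/q_5 = 8837/282
  p_6/q_6 = 550871/17579
q_5 = 282 ≤ 809 < 17579 = q_6, so the answer is 8837/282.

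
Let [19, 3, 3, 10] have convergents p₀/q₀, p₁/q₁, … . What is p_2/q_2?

Using pₖ = aₖpₖ₋₁ + pₖ₋₂, qₖ = aₖqₖ₋₁ + qₖ₋₂ (with p₋₁=1, p₋₂=0, q₋₁=0, q₋₂=1):
  k=0: a=19, p=19, q=1
  k=1: a=3, p=58, q=3
  k=2: a=3, p=193, q=10

193/10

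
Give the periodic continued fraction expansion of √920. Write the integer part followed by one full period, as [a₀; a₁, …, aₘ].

[30; 3, 60]

a₀ = ⌊√920⌋ = 30.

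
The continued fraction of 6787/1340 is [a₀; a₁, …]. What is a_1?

6787 = 5·1340 + 87   →  a_0 = 5
1340 = 15·87 + 35   →  a_1 = 15

15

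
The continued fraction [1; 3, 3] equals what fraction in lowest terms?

Fold from the inside: start with 3/1.
  3 + 1/3 = 10/3
  1 + 3/10 = 13/10

13/10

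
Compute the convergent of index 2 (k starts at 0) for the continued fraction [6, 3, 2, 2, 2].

44/7

Using pₖ = aₖpₖ₋₁ + pₖ₋₂, qₖ = aₖqₖ₋₁ + qₖ₋₂ (with p₋₁=1, p₋₂=0, q₋₁=0, q₋₂=1):
  k=0: a=6, p=6, q=1
  k=1: a=3, p=19, q=3
  k=2: a=2, p=44, q=7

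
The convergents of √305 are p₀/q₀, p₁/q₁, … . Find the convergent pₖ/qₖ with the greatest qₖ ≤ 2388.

√305 = [17; 2, 6, 2, 34, …] (period length 4).
Convergents:
  p_0/q_0 = 17/1
  p_1/q_1 = 35/2
  p_2/q_2 = 227/13
  p_3/q_3 = 489/28
  p_4/q_4 = 16853/965
  p_5/q_5 = 34195/1958
  p_6/q_6 = 222023/12713
q_5 = 1958 ≤ 2388 < 12713 = q_6, so the answer is 34195/1958.

34195/1958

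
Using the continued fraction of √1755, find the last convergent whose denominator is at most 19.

377/9

√1755 = [41; 1, 8, 3, 8, 1, 82, …] (period length 6).
Convergents:
  p_0/q_0 = 41/1
  p_1/q_1 = 42/1
  p_2/q_2 = 377/9
  p_3/q_3 = 1173/28
q_2 = 9 ≤ 19 < 28 = q_3, so the answer is 377/9.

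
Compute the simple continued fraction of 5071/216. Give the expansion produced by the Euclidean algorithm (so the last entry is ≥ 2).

5071 = 23·216 + 103
216 = 2·103 + 10
103 = 10·10 + 3
10 = 3·3 + 1
3 = 3·1 + 0  (stop)
So 5071/216 = [23; 2, 10, 3, 3].

[23; 2, 10, 3, 3]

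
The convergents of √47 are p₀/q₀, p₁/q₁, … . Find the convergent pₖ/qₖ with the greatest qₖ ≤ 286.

665/97

√47 = [6; 1, 5, 1, 12, …] (period length 4).
Convergents:
  p_0/q_0 = 6/1
  p_1/q_1 = 7/1
  p_2/q_2 = 41/6
  p_3/q_3 = 48/7
  p_4/q_4 = 617/90
  p_5/q_5 = 665/97
  p_6/q_6 = 3942/575
q_5 = 97 ≤ 286 < 575 = q_6, so the answer is 665/97.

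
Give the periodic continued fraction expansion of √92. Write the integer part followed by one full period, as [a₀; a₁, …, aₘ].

a₀ = ⌊√92⌋ = 9.
With m₀=0, d₀=1 and mₖ₊₁ = dₖaₖ − mₖ, dₖ₊₁ = (n − mₖ₊₁²)/dₖ, aₖ₊₁ = ⌊(a₀+mₖ₊₁)/dₖ₊₁⌋:
  k=1: m=9, d=11, a=1
  k=2: m=2, d=8, a=1
  k=3: m=6, d=7, a=2
  k=4: m=8, d=4, a=4
  k=5: m=8, d=7, a=2
  k=6: m=6, d=8, a=1
  k=7: m=2, d=11, a=1
  k=8: m=9, d=1, a=18
d=1 and a=2a₀=18 at k=8, so the next step gives (m, d) = (9, 11) again — its k=1 value — and the period has length 8.

[9; 1, 1, 2, 4, 2, 1, 1, 18]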